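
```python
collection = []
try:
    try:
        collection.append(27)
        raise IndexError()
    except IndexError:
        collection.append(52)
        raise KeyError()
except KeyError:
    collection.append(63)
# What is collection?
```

Step-by-step execution trace:
1. Inner try: `collection.append(27)` → collection = [27].
2. `raise IndexError()` raises IndexError.
3. Inner `except IndexError` matches → `collection.append(52)` → collection = [27, 52].
4. `raise KeyError()` raises KeyError; propagates to outer try.
5. Outer `except KeyError` matches → `collection.append(63)` → collection = [27, 52, 63].
Result: [27, 52, 63]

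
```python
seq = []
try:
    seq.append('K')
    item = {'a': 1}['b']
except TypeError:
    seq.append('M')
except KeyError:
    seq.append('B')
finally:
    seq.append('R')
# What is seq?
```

Step-by-step execution trace:
1. try: `seq.append('K')` → seq = ['K'].
2. `item = {'a': 1}['b']` raises KeyError.
3. `except TypeError` does not match KeyError; skipped.
4. `except KeyError` matches → `seq.append('B')` → seq = ['K', 'B'].
5. finally always runs: `seq.append('R')` → seq = ['K', 'B', 'R'].
Result: ['K', 'B', 'R']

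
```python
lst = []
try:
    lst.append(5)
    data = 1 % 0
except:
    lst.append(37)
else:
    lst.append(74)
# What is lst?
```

Step-by-step execution trace:
1. try: `lst.append(5)` → lst = [5].
2. `data = 1 % 0` raises ZeroDivisionError.
3. bare `except` matches → `lst.append(37)` → lst = [5, 37].
4. `else` is skipped (an exception was raised).
Result: [5, 37]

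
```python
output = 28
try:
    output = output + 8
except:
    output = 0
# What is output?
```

Step-by-step execution trace:
1. output starts at 28.
2. try: `output = output + 8` → output = 36. No exception raised.
3. `except` is skipped.
Result: 36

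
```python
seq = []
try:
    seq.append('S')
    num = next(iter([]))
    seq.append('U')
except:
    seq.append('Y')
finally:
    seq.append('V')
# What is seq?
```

Step-by-step execution trace:
1. try: `seq.append('S')` → seq = ['S'].
2. `num = next(iter([]))` raises StopIteration; `seq.append('U')` is not reached.
3. bare `except` matches → `seq.append('Y')` → seq = ['S', 'Y'].
4. finally always runs: `seq.append('V')` → seq = ['S', 'Y', 'V'].
Result: ['S', 'Y', 'V']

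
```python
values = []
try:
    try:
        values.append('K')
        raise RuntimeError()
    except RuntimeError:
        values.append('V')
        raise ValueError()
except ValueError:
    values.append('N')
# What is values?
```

Step-by-step execution trace:
1. Inner try: `values.append('K')` → values = ['K'].
2. `raise RuntimeError()` raises RuntimeError.
3. Inner `except RuntimeError` matches → `values.append('V')` → values = ['K', 'V'].
4. `raise ValueError()` raises ValueError; propagates to outer try.
5. Outer `except ValueError` matches → `values.append('N')` → values = ['K', 'V', 'N'].
Result: ['K', 'V', 'N']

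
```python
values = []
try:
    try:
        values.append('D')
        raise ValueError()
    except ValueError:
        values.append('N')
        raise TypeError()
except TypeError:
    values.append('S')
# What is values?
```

Step-by-step execution trace:
1. Inner try: `values.append('D')` → values = ['D'].
2. `raise ValueError()` raises ValueError.
3. Inner `except ValueError` matches → `values.append('N')` → values = ['D', 'N'].
4. `raise TypeError()` raises TypeError; propagates to outer try.
5. Outer `except TypeError` matches → `values.append('S')` → values = ['D', 'N', 'S'].
Result: ['D', 'N', 'S']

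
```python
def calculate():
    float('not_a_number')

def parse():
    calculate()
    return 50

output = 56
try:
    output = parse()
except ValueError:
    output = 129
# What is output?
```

Step-by-step execution trace:
1. output starts at 56.
2. try: `parse()` calls `calculate()`.
3. `calculate()` evaluates `float('not_a_number')`, which raises ValueError; it propagates through parse (uncaught).
4. `return 50` in parse is not reached; the assignment to output does not complete.
5. `except ValueError` matches → output = 129.
Result: 129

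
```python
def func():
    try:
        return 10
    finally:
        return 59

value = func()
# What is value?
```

Step-by-step execution trace:
1. `func()` enters try: `return 10` sets pending return value 10.
2. Before returning, `finally: return 59` runs and overrides the pending return.
3. func() returns 59 → value = 59.
Result: 59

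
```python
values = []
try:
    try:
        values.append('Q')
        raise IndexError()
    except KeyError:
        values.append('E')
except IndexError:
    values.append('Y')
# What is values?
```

Step-by-step execution trace:
1. Inner try: `values.append('Q')` → values = ['Q'].
2. `raise IndexError()` raises IndexError.
3. Inner `except KeyError` does not match IndexError; exception propagates to outer try.
4. Outer `except IndexError` matches → `values.append('Y')` → values = ['Q', 'Y'].
Result: ['Q', 'Y']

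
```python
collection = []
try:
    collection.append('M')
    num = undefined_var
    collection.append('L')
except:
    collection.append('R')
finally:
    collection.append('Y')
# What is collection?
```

Step-by-step execution trace:
1. try: `collection.append('M')` → collection = ['M'].
2. `num = undefined_var` raises NameError; `collection.append('L')` is not reached.
3. bare `except` matches → `collection.append('R')` → collection = ['M', 'R'].
4. finally always runs: `collection.append('Y')` → collection = ['M', 'R', 'Y'].
Result: ['M', 'R', 'Y']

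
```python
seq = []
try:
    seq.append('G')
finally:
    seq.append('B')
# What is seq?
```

Step-by-step execution trace:
1. try: `seq.append('G')` → seq = ['G'].
2. The try body completes without raising.
3. finally always runs: `seq.append('B')` → seq = ['G', 'B'].
Result: ['G', 'B']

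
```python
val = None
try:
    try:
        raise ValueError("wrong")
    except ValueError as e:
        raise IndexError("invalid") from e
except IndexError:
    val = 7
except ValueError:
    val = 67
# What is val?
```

Step-by-step execution trace:
1. Inner try raises ValueError; inner `except ValueError as e` catches it.
2. `raise IndexError(...) from e` raises IndexError (ValueError is attached as __cause__, but only IndexError is active).
3. Outer `except IndexError` matches → val = 7.
4. `except ValueError` is not reached.
Result: 7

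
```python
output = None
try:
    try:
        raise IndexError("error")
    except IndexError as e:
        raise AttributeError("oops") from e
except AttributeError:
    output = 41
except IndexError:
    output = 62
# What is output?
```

Step-by-step execution trace:
1. Inner try raises IndexError; inner `except IndexError as e` catches it.
2. `raise AttributeError(...) from e` raises AttributeError (IndexError is attached as __cause__, but only AttributeError is active).
3. Outer `except AttributeError` matches → output = 41.
4. `except IndexError` is not reached.
Result: 41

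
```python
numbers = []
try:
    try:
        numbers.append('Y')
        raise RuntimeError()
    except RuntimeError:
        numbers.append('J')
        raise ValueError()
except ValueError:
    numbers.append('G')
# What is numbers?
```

Step-by-step execution trace:
1. Inner try: `numbers.append('Y')` → numbers = ['Y'].
2. `raise RuntimeError()` raises RuntimeError.
3. Inner `except RuntimeError` matches → `numbers.append('J')` → numbers = ['Y', 'J'].
4. `raise ValueError()` raises ValueError; propagates to outer try.
5. Outer `except ValueError` matches → `numbers.append('G')` → numbers = ['Y', 'J', 'G'].
Result: ['Y', 'J', 'G']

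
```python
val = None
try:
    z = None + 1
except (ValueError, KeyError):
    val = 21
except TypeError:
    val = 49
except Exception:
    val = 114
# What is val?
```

Step-by-step execution trace:
1. `z = None + 1` raises TypeError.
2. `except (ValueError, KeyError)` does not match TypeError; skipped.
3. `except TypeError` matches (exact type match) → val = 49.
4. `except Exception` is not reached.
Result: 49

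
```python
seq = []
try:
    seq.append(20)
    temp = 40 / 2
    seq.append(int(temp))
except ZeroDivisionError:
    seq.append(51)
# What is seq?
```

Step-by-step execution trace:
1. try: `seq.append(20)` → seq = [20].
2. `temp = 40 / 2` → temp = 20.0. No exception raised.
3. `seq.append(int(temp))` → seq = [20, 20].
4. `except ZeroDivisionError` is skipped (no exception was raised).
Result: [20, 20]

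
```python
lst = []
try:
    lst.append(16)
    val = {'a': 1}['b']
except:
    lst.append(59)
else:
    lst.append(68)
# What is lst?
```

Step-by-step execution trace:
1. try: `lst.append(16)` → lst = [16].
2. `val = {'a': 1}['b']` raises KeyError.
3. bare `except` matches → `lst.append(59)` → lst = [16, 59].
4. `else` is skipped (an exception was raised).
Result: [16, 59]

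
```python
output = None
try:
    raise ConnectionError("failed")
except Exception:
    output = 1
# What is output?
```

Step-by-step execution trace:
1. `raise ConnectionError(...)` raises ConnectionError.
2. `except Exception` matches (ConnectionError is a subclass of Exception) → output = 1.
Result: 1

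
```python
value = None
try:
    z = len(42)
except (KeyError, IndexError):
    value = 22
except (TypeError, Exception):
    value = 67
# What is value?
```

Step-by-step execution trace:
1. `z = len(42)` raises TypeError.
2. `except (KeyError, IndexError)` does not match TypeError; skipped.
3. `except (TypeError, Exception)` matches (TypeError is in the tuple) → value = 67.
Result: 67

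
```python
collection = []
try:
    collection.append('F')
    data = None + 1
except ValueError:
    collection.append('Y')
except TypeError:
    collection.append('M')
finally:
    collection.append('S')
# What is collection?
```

Step-by-step execution trace:
1. try: `collection.append('F')` → collection = ['F'].
2. `data = None + 1` raises TypeError.
3. `except ValueError` does not match TypeError; skipped.
4. `except TypeError` matches → `collection.append('M')` → collection = ['F', 'M'].
5. finally always runs: `collection.append('S')` → collection = ['F', 'M', 'S'].
Result: ['F', 'M', 'S']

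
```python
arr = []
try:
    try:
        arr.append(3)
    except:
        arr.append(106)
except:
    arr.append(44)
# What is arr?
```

Step-by-step execution trace:
1. Inner try: `arr.append(3)` → arr = [3]. No exception raised.
2. Inner `except` is skipped.
3. Inner try completes normally; outer `except` is skipped.
Result: [3]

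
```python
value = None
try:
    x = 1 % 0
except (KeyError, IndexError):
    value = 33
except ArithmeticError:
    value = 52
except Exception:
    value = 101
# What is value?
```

Step-by-step execution trace:
1. `x = 1 % 0` raises ZeroDivisionError.
2. `except (KeyError, IndexError)` does not match ZeroDivisionError; skipped.
3. `except ArithmeticError` matches (ZeroDivisionError is a subclass of ArithmeticError) → value = 52.
4. `except Exception` is not reached.
Result: 52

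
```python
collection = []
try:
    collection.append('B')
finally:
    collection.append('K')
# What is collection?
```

Step-by-step execution trace:
1. try: `collection.append('B')` → collection = ['B'].
2. The try body completes without raising.
3. finally always runs: `collection.append('K')` → collection = ['B', 'K'].
Result: ['B', 'K']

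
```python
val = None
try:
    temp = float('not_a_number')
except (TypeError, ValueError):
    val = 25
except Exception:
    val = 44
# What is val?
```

Step-by-step execution trace:
1. `temp = float('not_a_number')` raises ValueError.
2. `except (TypeError, ValueError)` matches (ValueError is in the tuple) → val = 25.
3. `except Exception` is not reached.
Result: 25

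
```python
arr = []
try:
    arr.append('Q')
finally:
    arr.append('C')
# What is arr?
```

Step-by-step execution trace:
1. try: `arr.append('Q')` → arr = ['Q'].
2. The try body completes without raising.
3. finally always runs: `arr.append('C')` → arr = ['Q', 'C'].
Result: ['Q', 'C']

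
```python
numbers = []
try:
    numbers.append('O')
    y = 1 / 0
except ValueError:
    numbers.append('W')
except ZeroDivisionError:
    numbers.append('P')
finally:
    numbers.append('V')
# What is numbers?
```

Step-by-step execution trace:
1. try: `numbers.append('O')` → numbers = ['O'].
2. `y = 1 / 0` raises ZeroDivisionError.
3. `except ValueError` does not match ZeroDivisionError; skipped.
4. `except ZeroDivisionError` matches → `numbers.append('P')` → numbers = ['O', 'P'].
5. finally always runs: `numbers.append('V')` → numbers = ['O', 'P', 'V'].
Result: ['O', 'P', 'V']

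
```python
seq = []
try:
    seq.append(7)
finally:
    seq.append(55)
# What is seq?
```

Step-by-step execution trace:
1. try: `seq.append(7)` → seq = [7].
2. The try body completes without raising.
3. finally always runs: `seq.append(55)` → seq = [7, 55].
Result: [7, 55]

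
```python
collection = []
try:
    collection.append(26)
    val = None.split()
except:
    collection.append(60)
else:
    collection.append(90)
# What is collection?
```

Step-by-step execution trace:
1. try: `collection.append(26)` → collection = [26].
2. `val = None.split()` raises AttributeError.
3. bare `except` matches → `collection.append(60)` → collection = [26, 60].
4. `else` is skipped (an exception was raised).
Result: [26, 60]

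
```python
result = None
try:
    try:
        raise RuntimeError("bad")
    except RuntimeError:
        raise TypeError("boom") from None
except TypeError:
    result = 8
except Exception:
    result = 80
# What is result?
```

Step-by-step execution trace:
1. Inner try raises RuntimeError; inner `except RuntimeError` catches it.
2. `raise TypeError(...) from None` raises TypeError (from None suppresses __context__, but the active exception is still TypeError).
3. Outer `except TypeError` matches → result = 8.
4. `except Exception` is not reached.
Result: 8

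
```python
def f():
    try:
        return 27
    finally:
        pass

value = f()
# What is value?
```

Step-by-step execution trace:
1. `f()` enters try: `return 27` sets pending return value 27.
2. Before returning, `finally: pass` runs (no effect).
3. f() returns 27 → value = 27.
Result: 27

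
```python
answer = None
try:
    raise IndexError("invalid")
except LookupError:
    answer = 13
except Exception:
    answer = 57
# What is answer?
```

Step-by-step execution trace:
1. `raise IndexError(...)` raises IndexError.
2. `except LookupError` matches (IndexError is a subclass of LookupError) → answer = 13.
3. `except Exception` is not reached.
Result: 13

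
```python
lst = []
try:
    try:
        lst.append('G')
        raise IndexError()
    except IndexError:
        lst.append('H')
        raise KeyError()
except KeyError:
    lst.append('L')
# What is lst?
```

Step-by-step execution trace:
1. Inner try: `lst.append('G')` → lst = ['G'].
2. `raise IndexError()` raises IndexError.
3. Inner `except IndexError` matches → `lst.append('H')` → lst = ['G', 'H'].
4. `raise KeyError()` raises KeyError; propagates to outer try.
5. Outer `except KeyError` matches → `lst.append('L')` → lst = ['G', 'H', 'L'].
Result: ['G', 'H', 'L']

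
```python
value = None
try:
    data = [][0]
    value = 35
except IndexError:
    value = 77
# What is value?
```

Step-by-step execution trace:
1. `data = [][0]` raises IndexError.
2. `value = 35` is not reached.
3. `except IndexError` matches → value = 77.
Result: 77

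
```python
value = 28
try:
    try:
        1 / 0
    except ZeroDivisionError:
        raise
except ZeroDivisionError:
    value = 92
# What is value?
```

Step-by-step execution trace:
1. Inner try: `1 / 0` raises ZeroDivisionError.
2. Inner `except ZeroDivisionError` matches; bare `raise` re-raises the same ZeroDivisionError.
3. Outer `except ZeroDivisionError` matches → value = 92.
Result: 92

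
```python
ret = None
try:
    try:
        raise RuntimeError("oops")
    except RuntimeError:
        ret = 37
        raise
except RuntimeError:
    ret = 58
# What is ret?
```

Step-by-step execution trace:
1. Inner try: `raise RuntimeError("oops")` raises RuntimeError.
2. Inner `except RuntimeError` matches → ret = 37.
3. bare `raise` re-raises the same RuntimeError.
4. Outer `except RuntimeError` matches → ret = 58.
Result: 58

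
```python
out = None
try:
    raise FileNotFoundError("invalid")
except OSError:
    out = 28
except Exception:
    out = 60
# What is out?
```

Step-by-step execution trace:
1. `raise FileNotFoundError(...)` raises FileNotFoundError.
2. `except OSError` matches (FileNotFoundError is a subclass of OSError) → out = 28.
3. `except Exception` is not reached.
Result: 28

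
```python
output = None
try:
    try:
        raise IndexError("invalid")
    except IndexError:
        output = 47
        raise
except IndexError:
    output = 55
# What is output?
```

Step-by-step execution trace:
1. Inner try: `raise IndexError("invalid")` raises IndexError.
2. Inner `except IndexError` matches → output = 47.
3. bare `raise` re-raises the same IndexError.
4. Outer `except IndexError` matches → output = 55.
Result: 55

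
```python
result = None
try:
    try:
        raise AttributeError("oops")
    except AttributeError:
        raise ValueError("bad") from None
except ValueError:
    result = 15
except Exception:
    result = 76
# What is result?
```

Step-by-step execution trace:
1. Inner try raises AttributeError; inner `except AttributeError` catches it.
2. `raise ValueError(...) from None` raises ValueError (from None suppresses __context__, but the active exception is still ValueError).
3. Outer `except ValueError` matches → result = 15.
4. `except Exception` is not reached.
Result: 15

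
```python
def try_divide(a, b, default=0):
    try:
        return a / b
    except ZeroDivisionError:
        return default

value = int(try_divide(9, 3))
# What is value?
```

Step-by-step execution trace:
1. `try_divide(9, 3)` enters try: `return 9 / 3` → returns 3.0. No exception raised.
2. `except ZeroDivisionError` is skipped.
3. `int(3.0)` → 3 → value = 3.
Result: 3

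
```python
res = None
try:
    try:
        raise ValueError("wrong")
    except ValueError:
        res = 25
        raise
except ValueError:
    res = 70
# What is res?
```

Step-by-step execution trace:
1. Inner try: `raise ValueError("wrong")` raises ValueError.
2. Inner `except ValueError` matches → res = 25.
3. bare `raise` re-raises the same ValueError.
4. Outer `except ValueError` matches → res = 70.
Result: 70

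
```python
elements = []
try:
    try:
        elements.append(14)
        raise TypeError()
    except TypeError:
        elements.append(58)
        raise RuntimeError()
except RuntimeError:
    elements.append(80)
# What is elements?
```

Step-by-step execution trace:
1. Inner try: `elements.append(14)` → elements = [14].
2. `raise TypeError()` raises TypeError.
3. Inner `except TypeError` matches → `elements.append(58)` → elements = [14, 58].
4. `raise RuntimeError()` raises RuntimeError; propagates to outer try.
5. Outer `except RuntimeError` matches → `elements.append(80)` → elements = [14, 58, 80].
Result: [14, 58, 80]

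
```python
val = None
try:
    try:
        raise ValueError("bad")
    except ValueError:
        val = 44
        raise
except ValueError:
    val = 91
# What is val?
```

Step-by-step execution trace:
1. Inner try: `raise ValueError("bad")` raises ValueError.
2. Inner `except ValueError` matches → val = 44.
3. bare `raise` re-raises the same ValueError.
4. Outer `except ValueError` matches → val = 91.
Result: 91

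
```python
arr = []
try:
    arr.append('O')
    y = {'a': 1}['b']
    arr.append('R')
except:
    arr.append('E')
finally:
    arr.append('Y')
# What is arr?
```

Step-by-step execution trace:
1. try: `arr.append('O')` → arr = ['O'].
2. `y = {'a': 1}['b']` raises KeyError; `arr.append('R')` is not reached.
3. bare `except` matches → `arr.append('E')` → arr = ['O', 'E'].
4. finally always runs: `arr.append('Y')` → arr = ['O', 'E', 'Y'].
Result: ['O', 'E', 'Y']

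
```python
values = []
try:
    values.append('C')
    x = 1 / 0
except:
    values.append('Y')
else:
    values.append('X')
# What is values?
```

Step-by-step execution trace:
1. try: `values.append('C')` → values = ['C'].
2. `x = 1 / 0` raises ZeroDivisionError.
3. bare `except` matches → `values.append('Y')` → values = ['C', 'Y'].
4. `else` is skipped (an exception was raised).
Result: ['C', 'Y']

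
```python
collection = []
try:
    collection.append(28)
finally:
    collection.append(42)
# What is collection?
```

Step-by-step execution trace:
1. try: `collection.append(28)` → collection = [28].
2. The try body completes without raising.
3. finally always runs: `collection.append(42)` → collection = [28, 42].
Result: [28, 42]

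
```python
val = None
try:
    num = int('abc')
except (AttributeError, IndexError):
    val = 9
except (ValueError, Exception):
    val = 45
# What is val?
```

Step-by-step execution trace:
1. `num = int('abc')` raises ValueError.
2. `except (AttributeError, IndexError)` does not match ValueError; skipped.
3. `except (ValueError, Exception)` matches (ValueError is in the tuple) → val = 45.
Result: 45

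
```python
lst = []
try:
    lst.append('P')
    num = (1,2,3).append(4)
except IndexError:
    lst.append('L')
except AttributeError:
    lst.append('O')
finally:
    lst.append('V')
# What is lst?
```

Step-by-step execution trace:
1. try: `lst.append('P')` → lst = ['P'].
2. `num = (1,2,3).append(4)` raises AttributeError.
3. `except IndexError` does not match AttributeError; skipped.
4. `except AttributeError` matches → `lst.append('O')` → lst = ['P', 'O'].
5. finally always runs: `lst.append('V')` → lst = ['P', 'O', 'V'].
Result: ['P', 'O', 'V']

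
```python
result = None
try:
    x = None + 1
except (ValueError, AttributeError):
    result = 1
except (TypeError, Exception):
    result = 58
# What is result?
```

Step-by-step execution trace:
1. `x = None + 1` raises TypeError.
2. `except (ValueError, AttributeError)` does not match TypeError; skipped.
3. `except (TypeError, Exception)` matches (TypeError is in the tuple) → result = 58.
Result: 58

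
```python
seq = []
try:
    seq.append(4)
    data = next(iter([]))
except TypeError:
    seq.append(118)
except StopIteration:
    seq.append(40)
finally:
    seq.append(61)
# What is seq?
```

Step-by-step execution trace:
1. try: `seq.append(4)` → seq = [4].
2. `data = next(iter([]))` raises StopIteration.
3. `except TypeError` does not match StopIteration; skipped.
4. `except StopIteration` matches → `seq.append(40)` → seq = [4, 40].
5. finally always runs: `seq.append(61)` → seq = [4, 40, 61].
Result: [4, 40, 61]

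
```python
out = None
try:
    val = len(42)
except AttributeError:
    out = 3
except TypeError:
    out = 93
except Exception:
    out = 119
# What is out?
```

Step-by-step execution trace:
1. `val = len(42)` raises TypeError.
2. `except AttributeError` does not match TypeError; skipped.
3. `except TypeError` matches → out = 93.
4. Remaining except clauses are skipped.
Result: 93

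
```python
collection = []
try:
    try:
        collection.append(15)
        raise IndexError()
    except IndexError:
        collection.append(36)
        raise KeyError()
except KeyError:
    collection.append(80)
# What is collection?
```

Step-by-step execution trace:
1. Inner try: `collection.append(15)` → collection = [15].
2. `raise IndexError()` raises IndexError.
3. Inner `except IndexError` matches → `collection.append(36)` → collection = [15, 36].
4. `raise KeyError()` raises KeyError; propagates to outer try.
5. Outer `except KeyError` matches → `collection.append(80)` → collection = [15, 36, 80].
Result: [15, 36, 80]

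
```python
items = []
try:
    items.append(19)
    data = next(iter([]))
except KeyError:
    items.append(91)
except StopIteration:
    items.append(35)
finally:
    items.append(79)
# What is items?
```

Step-by-step execution trace:
1. try: `items.append(19)` → items = [19].
2. `data = next(iter([]))` raises StopIteration.
3. `except KeyError` does not match StopIteration; skipped.
4. `except StopIteration` matches → `items.append(35)` → items = [19, 35].
5. finally always runs: `items.append(79)` → items = [19, 35, 79].
Result: [19, 35, 79]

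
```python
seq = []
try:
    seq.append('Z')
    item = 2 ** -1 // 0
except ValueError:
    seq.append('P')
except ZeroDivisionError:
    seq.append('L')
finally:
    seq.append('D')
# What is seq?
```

Step-by-step execution trace:
1. try: `seq.append('Z')` → seq = ['Z'].
2. `item = 2 ** -1 // 0` raises ZeroDivisionError.
3. `except ValueError` does not match ZeroDivisionError; skipped.
4. `except ZeroDivisionError` matches → `seq.append('L')` → seq = ['Z', 'L'].
5. finally always runs: `seq.append('D')` → seq = ['Z', 'L', 'D'].
Result: ['Z', 'L', 'D']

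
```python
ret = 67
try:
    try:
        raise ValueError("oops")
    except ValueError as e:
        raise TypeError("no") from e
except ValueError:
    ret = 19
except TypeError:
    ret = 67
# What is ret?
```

Step-by-step execution trace:
1. Inner try raises ValueError; inner `except ValueError as e` catches it.
2. `raise TypeError(...) from e` raises TypeError (ValueError is attached as __cause__, but only TypeError is active).
3. Outer `except ValueError` does not match TypeError; skipped.
4. Outer `except TypeError` matches → ret = 67.
Result: 67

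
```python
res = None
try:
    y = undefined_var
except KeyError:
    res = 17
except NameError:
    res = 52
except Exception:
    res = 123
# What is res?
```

Step-by-step execution trace:
1. `y = undefined_var` raises NameError.
2. `except KeyError` does not match NameError; skipped.
3. `except NameError` matches → res = 52.
4. Remaining except clauses are skipped.
Result: 52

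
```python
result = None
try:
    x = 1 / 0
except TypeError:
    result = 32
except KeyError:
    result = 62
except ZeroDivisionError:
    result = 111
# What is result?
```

Step-by-step execution trace:
1. `x = 1 / 0` raises ZeroDivisionError.
2. `except TypeError` does not match ZeroDivisionError; skipped.
3. `except KeyError` does not match ZeroDivisionError; skipped.
4. `except ZeroDivisionError` matches → result = 111.
Result: 111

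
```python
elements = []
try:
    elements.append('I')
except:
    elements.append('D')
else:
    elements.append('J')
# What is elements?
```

Step-by-step execution trace:
1. try: `elements.append('I')` → elements = ['I']. No exception raised.
2. `except` is skipped.
3. `else` runs (try completed without exception): `elements.append('J')` → elements = ['I', 'J'].
Result: ['I', 'J']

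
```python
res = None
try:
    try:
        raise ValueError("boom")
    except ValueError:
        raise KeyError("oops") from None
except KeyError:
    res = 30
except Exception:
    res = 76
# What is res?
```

Step-by-step execution trace:
1. Inner try raises ValueError; inner `except ValueError` catches it.
2. `raise KeyError(...) from None` raises KeyError (from None suppresses __context__, but the active exception is still KeyError).
3. Outer `except KeyError` matches → res = 30.
4. `except Exception` is not reached.
Result: 30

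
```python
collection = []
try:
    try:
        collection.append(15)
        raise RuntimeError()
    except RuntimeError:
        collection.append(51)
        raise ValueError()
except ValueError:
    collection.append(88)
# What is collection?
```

Step-by-step execution trace:
1. Inner try: `collection.append(15)` → collection = [15].
2. `raise RuntimeError()` raises RuntimeError.
3. Inner `except RuntimeError` matches → `collection.append(51)` → collection = [15, 51].
4. `raise ValueError()` raises ValueError; propagates to outer try.
5. Outer `except ValueError` matches → `collection.append(88)` → collection = [15, 51, 88].
Result: [15, 51, 88]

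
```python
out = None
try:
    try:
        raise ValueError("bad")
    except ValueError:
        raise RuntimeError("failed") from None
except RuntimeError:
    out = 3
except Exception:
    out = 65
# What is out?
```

Step-by-step execution trace:
1. Inner try raises ValueError; inner `except ValueError` catches it.
2. `raise RuntimeError(...) from None` raises RuntimeError (from None suppresses __context__, but the active exception is still RuntimeError).
3. Outer `except RuntimeError` matches → out = 3.
4. `except Exception` is not reached.
Result: 3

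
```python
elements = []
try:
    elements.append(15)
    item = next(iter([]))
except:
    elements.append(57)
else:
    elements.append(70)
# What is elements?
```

Step-by-step execution trace:
1. try: `elements.append(15)` → elements = [15].
2. `item = next(iter([]))` raises StopIteration.
3. bare `except` matches → `elements.append(57)` → elements = [15, 57].
4. `else` is skipped (an exception was raised).
Result: [15, 57]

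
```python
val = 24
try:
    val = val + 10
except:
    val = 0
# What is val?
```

Step-by-step execution trace:
1. val starts at 24.
2. try: `val = val + 10` → val = 34. No exception raised.
3. `except` is skipped.
Result: 34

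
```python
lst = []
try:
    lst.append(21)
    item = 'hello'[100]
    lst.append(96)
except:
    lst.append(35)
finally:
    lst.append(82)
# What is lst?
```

Step-by-step execution trace:
1. try: `lst.append(21)` → lst = [21].
2. `item = 'hello'[100]` raises IndexError; `lst.append(96)` is not reached.
3. bare `except` matches → `lst.append(35)` → lst = [21, 35].
4. finally always runs: `lst.append(82)` → lst = [21, 35, 82].
Result: [21, 35, 82]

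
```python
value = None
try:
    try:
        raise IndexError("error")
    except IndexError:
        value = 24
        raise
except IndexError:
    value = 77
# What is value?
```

Step-by-step execution trace:
1. Inner try: `raise IndexError("error")` raises IndexError.
2. Inner `except IndexError` matches → value = 24.
3. bare `raise` re-raises the same IndexError.
4. Outer `except IndexError` matches → value = 77.
Result: 77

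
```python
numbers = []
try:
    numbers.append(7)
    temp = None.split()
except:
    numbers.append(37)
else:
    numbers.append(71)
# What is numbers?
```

Step-by-step execution trace:
1. try: `numbers.append(7)` → numbers = [7].
2. `temp = None.split()` raises AttributeError.
3. bare `except` matches → `numbers.append(37)` → numbers = [7, 37].
4. `else` is skipped (an exception was raised).
Result: [7, 37]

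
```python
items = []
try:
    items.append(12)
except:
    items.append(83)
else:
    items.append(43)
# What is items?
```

Step-by-step execution trace:
1. try: `items.append(12)` → items = [12]. No exception raised.
2. `except` is skipped.
3. `else` runs (try completed without exception): `items.append(43)` → items = [12, 43].
Result: [12, 43]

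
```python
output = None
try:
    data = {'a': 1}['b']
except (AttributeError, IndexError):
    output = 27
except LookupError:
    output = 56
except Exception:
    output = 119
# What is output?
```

Step-by-step execution trace:
1. `data = {'a': 1}['b']` raises KeyError.
2. `except (AttributeError, IndexError)` does not match KeyError; skipped.
3. `except LookupError` matches (KeyError is a subclass of LookupError) → output = 56.
4. `except Exception` is not reached.
Result: 56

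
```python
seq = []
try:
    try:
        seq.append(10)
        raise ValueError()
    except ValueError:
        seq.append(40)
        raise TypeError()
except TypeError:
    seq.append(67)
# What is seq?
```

Step-by-step execution trace:
1. Inner try: `seq.append(10)` → seq = [10].
2. `raise ValueError()` raises ValueError.
3. Inner `except ValueError` matches → `seq.append(40)` → seq = [10, 40].
4. `raise TypeError()` raises TypeError; propagates to outer try.
5. Outer `except TypeError` matches → `seq.append(67)` → seq = [10, 40, 67].
Result: [10, 40, 67]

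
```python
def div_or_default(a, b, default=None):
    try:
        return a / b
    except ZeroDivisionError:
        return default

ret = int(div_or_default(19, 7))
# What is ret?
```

Step-by-step execution trace:
1. `div_or_default(19, 7)` enters try: `return 19 / 7` → returns 2.7142857142857144. No exception raised.
2. `except ZeroDivisionError` is skipped.
3. `int(2.7142857142857144)` → 2 → ret = 2.
Result: 2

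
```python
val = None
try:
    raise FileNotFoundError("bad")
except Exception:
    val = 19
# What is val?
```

Step-by-step execution trace:
1. `raise FileNotFoundError(...)` raises FileNotFoundError.
2. `except Exception` matches (FileNotFoundError is a subclass of Exception) → val = 19.
Result: 19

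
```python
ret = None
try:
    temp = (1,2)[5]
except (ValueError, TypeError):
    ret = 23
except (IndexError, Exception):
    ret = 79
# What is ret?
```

Step-by-step execution trace:
1. `temp = (1,2)[5]` raises IndexError.
2. `except (ValueError, TypeError)` does not match IndexError; skipped.
3. `except (IndexError, Exception)` matches (IndexError is in the tuple) → ret = 79.
Result: 79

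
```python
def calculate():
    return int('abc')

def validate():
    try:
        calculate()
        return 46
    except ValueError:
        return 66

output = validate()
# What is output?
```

Step-by-step execution trace:
1. `validate()` calls `calculate()`.
2. `calculate()` evaluates `int('abc')`, which raises ValueError; it propagates to the caller.
3. `return 46` is not reached.
4. `except ValueError` in validate matches → returns 66.
5. output = 66.
Result: 66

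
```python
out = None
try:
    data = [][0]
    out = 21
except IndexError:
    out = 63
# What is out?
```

Step-by-step execution trace:
1. `data = [][0]` raises IndexError.
2. `out = 21` is not reached.
3. `except IndexError` matches → out = 63.
Result: 63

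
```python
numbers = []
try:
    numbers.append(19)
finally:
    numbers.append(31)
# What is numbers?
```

Step-by-step execution trace:
1. try: `numbers.append(19)` → numbers = [19].
2. The try body completes without raising.
3. finally always runs: `numbers.append(31)` → numbers = [19, 31].
Result: [19, 31]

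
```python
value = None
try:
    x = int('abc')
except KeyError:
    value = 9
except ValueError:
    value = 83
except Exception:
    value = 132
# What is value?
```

Step-by-step execution trace:
1. `x = int('abc')` raises ValueError.
2. `except KeyError` does not match ValueError; skipped.
3. `except ValueError` matches → value = 83.
4. Remaining except clauses are skipped.
Result: 83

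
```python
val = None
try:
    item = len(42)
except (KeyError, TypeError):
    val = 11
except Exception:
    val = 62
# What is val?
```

Step-by-step execution trace:
1. `item = len(42)` raises TypeError.
2. `except (KeyError, TypeError)` matches (TypeError is in the tuple) → val = 11.
3. `except Exception` is not reached.
Result: 11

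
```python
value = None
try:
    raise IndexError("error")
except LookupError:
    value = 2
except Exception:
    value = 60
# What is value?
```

Step-by-step execution trace:
1. `raise IndexError(...)` raises IndexError.
2. `except LookupError` matches (IndexError is a subclass of LookupError) → value = 2.
3. `except Exception` is not reached.
Result: 2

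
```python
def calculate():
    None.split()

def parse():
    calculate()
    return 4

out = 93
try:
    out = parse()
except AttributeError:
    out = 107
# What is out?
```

Step-by-step execution trace:
1. out starts at 93.
2. try: `parse()` calls `calculate()`.
3. `calculate()` evaluates `None.split()`, which raises AttributeError; it propagates through parse (uncaught).
4. `return 4` in parse is not reached; the assignment to out does not complete.
5. `except AttributeError` matches → out = 107.
Result: 107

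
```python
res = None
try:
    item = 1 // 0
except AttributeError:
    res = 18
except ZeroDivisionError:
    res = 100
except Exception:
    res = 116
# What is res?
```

Step-by-step execution trace:
1. `item = 1 // 0` raises ZeroDivisionError.
2. `except AttributeError` does not match ZeroDivisionError; skipped.
3. `except ZeroDivisionError` matches → res = 100.
4. Remaining except clauses are skipped.
Result: 100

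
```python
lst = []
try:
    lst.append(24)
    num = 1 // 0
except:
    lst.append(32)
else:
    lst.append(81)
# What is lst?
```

Step-by-step execution trace:
1. try: `lst.append(24)` → lst = [24].
2. `num = 1 // 0` raises ZeroDivisionError.
3. bare `except` matches → `lst.append(32)` → lst = [24, 32].
4. `else` is skipped (an exception was raised).
Result: [24, 32]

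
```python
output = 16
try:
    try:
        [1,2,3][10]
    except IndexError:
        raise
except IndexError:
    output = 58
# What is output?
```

Step-by-step execution trace:
1. Inner try: `[1,2,3][10]` raises IndexError.
2. Inner `except IndexError` matches; bare `raise` re-raises the same IndexError.
3. Outer `except IndexError` matches → output = 58.
Result: 58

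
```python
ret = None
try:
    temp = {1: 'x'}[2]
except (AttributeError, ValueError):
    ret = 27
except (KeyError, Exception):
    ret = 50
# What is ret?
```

Step-by-step execution trace:
1. `temp = {1: 'x'}[2]` raises KeyError.
2. `except (AttributeError, ValueError)` does not match KeyError; skipped.
3. `except (KeyError, Exception)` matches (KeyError is in the tuple) → ret = 50.
Result: 50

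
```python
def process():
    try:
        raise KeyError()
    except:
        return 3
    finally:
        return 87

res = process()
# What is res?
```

Step-by-step execution trace:
1. `process()` enters try: `raise KeyError()` raises KeyError.
2. bare `except` matches → `return 3` sets pending return value 3.
3. Before returning, `finally: return 87` runs and overrides the pending return.
4. process() returns 87 → res = 87.
Result: 87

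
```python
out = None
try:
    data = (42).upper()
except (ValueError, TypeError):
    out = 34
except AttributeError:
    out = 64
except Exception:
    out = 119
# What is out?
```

Step-by-step execution trace:
1. `data = (42).upper()` raises AttributeError.
2. `except (ValueError, TypeError)` does not match AttributeError; skipped.
3. `except AttributeError` matches (exact type match) → out = 64.
4. `except Exception` is not reached.
Result: 64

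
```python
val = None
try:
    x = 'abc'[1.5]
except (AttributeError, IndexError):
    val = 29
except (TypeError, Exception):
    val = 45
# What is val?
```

Step-by-step execution trace:
1. `x = 'abc'[1.5]` raises TypeError.
2. `except (AttributeError, IndexError)` does not match TypeError; skipped.
3. `except (TypeError, Exception)` matches (TypeError is in the tuple) → val = 45.
Result: 45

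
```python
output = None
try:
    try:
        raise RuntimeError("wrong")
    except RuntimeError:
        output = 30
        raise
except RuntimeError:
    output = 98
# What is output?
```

Step-by-step execution trace:
1. Inner try: `raise RuntimeError("wrong")` raises RuntimeError.
2. Inner `except RuntimeError` matches → output = 30.
3. bare `raise` re-raises the same RuntimeError.
4. Outer `except RuntimeError` matches → output = 98.
Result: 98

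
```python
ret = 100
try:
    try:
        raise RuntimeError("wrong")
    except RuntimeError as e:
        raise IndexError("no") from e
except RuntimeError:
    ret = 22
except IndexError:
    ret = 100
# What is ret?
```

Step-by-step execution trace:
1. Inner try raises RuntimeError; inner `except RuntimeError as e` catches it.
2. `raise IndexError(...) from e` raises IndexError (RuntimeError is attached as __cause__, but only IndexError is active).
3. Outer `except RuntimeError` does not match IndexError; skipped.
4. Outer `except IndexError` matches → ret = 100.
Result: 100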